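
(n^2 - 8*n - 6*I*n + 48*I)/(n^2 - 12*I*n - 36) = (n - 8)/(n - 6*I)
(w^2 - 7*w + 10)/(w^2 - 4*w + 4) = (w - 5)/(w - 2)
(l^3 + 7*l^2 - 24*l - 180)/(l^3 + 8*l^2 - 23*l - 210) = (l + 6)/(l + 7)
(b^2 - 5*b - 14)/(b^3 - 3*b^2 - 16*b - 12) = (b - 7)/(b^2 - 5*b - 6)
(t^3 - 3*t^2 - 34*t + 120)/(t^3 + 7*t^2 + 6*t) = (t^2 - 9*t + 20)/(t*(t + 1))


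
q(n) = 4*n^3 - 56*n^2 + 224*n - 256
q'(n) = 12*n^2 - 112*n + 224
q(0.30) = -193.73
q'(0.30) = 191.48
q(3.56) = 12.19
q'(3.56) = -22.64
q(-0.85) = -489.32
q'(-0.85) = 327.87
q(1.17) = -64.17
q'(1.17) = 109.39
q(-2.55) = -1257.67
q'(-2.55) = 587.63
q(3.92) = 2.51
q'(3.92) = -30.64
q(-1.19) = -608.60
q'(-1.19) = 374.27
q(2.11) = 4.90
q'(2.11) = 41.11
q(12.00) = 1280.00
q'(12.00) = 608.00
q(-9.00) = -9724.00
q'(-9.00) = 2204.00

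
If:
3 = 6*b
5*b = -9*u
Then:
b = 1/2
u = -5/18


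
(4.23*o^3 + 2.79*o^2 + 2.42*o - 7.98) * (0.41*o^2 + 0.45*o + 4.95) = 1.7343*o^5 + 3.0474*o^4 + 23.1862*o^3 + 11.6277*o^2 + 8.388*o - 39.501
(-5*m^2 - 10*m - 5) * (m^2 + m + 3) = -5*m^4 - 15*m^3 - 30*m^2 - 35*m - 15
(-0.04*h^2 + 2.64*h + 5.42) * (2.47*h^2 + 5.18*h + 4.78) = -0.0988*h^4 + 6.3136*h^3 + 26.8714*h^2 + 40.6948*h + 25.9076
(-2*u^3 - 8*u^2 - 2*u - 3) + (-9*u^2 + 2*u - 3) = -2*u^3 - 17*u^2 - 6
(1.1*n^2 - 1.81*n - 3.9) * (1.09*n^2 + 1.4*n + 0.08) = 1.199*n^4 - 0.4329*n^3 - 6.697*n^2 - 5.6048*n - 0.312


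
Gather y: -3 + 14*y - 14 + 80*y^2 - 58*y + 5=80*y^2 - 44*y - 12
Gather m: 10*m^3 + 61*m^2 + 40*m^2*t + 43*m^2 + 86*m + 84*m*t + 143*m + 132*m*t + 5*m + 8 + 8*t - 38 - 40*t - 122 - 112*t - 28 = 10*m^3 + m^2*(40*t + 104) + m*(216*t + 234) - 144*t - 180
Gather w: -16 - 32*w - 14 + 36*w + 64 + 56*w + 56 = 60*w + 90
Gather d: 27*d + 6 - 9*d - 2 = 18*d + 4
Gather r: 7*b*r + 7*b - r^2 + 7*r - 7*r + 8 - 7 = 7*b*r + 7*b - r^2 + 1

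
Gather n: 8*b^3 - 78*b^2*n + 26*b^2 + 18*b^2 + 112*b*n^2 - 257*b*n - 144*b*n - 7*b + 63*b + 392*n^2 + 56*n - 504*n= 8*b^3 + 44*b^2 + 56*b + n^2*(112*b + 392) + n*(-78*b^2 - 401*b - 448)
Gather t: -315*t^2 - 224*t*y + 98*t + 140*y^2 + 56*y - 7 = -315*t^2 + t*(98 - 224*y) + 140*y^2 + 56*y - 7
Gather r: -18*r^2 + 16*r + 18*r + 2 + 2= -18*r^2 + 34*r + 4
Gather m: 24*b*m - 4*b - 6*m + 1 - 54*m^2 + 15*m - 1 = -4*b - 54*m^2 + m*(24*b + 9)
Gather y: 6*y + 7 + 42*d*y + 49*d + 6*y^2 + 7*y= 49*d + 6*y^2 + y*(42*d + 13) + 7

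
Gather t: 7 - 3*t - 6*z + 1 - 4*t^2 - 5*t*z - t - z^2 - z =-4*t^2 + t*(-5*z - 4) - z^2 - 7*z + 8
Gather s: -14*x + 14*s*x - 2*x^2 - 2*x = 14*s*x - 2*x^2 - 16*x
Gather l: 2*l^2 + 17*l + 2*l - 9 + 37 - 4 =2*l^2 + 19*l + 24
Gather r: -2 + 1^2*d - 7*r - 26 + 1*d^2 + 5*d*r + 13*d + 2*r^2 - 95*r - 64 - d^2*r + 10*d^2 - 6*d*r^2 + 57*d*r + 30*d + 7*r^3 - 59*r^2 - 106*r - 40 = 11*d^2 + 44*d + 7*r^3 + r^2*(-6*d - 57) + r*(-d^2 + 62*d - 208) - 132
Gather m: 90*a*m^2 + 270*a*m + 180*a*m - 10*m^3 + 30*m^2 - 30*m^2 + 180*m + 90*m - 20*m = 90*a*m^2 - 10*m^3 + m*(450*a + 250)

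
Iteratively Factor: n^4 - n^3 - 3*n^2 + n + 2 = (n + 1)*(n^3 - 2*n^2 - n + 2) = (n - 2)*(n + 1)*(n^2 - 1) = (n - 2)*(n + 1)^2*(n - 1)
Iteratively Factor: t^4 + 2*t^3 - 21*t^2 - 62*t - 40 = (t + 1)*(t^3 + t^2 - 22*t - 40) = (t - 5)*(t + 1)*(t^2 + 6*t + 8) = (t - 5)*(t + 1)*(t + 4)*(t + 2)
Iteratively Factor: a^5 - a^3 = (a)*(a^4 - a^2) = a^2*(a^3 - a) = a^2*(a + 1)*(a^2 - a) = a^2*(a - 1)*(a + 1)*(a)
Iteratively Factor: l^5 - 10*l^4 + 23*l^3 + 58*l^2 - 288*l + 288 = (l - 2)*(l^4 - 8*l^3 + 7*l^2 + 72*l - 144) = (l - 3)*(l - 2)*(l^3 - 5*l^2 - 8*l + 48) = (l - 4)*(l - 3)*(l - 2)*(l^2 - l - 12) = (l - 4)^2*(l - 3)*(l - 2)*(l + 3)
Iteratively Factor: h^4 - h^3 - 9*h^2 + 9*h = (h - 1)*(h^3 - 9*h) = (h - 1)*(h + 3)*(h^2 - 3*h) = h*(h - 1)*(h + 3)*(h - 3)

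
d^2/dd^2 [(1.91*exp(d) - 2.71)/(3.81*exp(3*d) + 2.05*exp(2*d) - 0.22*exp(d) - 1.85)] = (110.903004*exp(6*d) - 309.293514*exp(5*d) - 218.400382*exp(4*d) + 134.863609*exp(3*d) - 124.784235*exp(2*d) - 42.019234*exp(d) + 7.639945)*exp(d)/(55.306341*exp(9*d) + 89.274015*exp(8*d) + 38.453949*exp(7*d) - 82.25909*exp(6*d) - 88.916988*exp(5*d) - 13.722195*exp(4*d) + 44.114627*exp(3*d) + 20.779755*exp(2*d) - 2.25885*exp(d) - 6.331625)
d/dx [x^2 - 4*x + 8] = 2*x - 4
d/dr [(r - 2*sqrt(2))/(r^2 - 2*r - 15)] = (r^2 - 2*r - 2*(r - 1)*(r - 2*sqrt(2)) - 15)/(-r^2 + 2*r + 15)^2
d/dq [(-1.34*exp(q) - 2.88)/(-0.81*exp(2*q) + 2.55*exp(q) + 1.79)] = (-1.0854*exp(2*q) - 4.6656*exp(q) + 4.9454)*exp(q)/(0.6561*exp(4*q) - 4.131*exp(3*q) + 3.6027*exp(2*q) + 9.129*exp(q) + 3.2041)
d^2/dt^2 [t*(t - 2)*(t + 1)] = 6*t - 2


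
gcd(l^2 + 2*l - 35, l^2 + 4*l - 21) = l + 7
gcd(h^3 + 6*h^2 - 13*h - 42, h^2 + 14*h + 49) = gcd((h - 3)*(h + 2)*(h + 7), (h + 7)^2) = h + 7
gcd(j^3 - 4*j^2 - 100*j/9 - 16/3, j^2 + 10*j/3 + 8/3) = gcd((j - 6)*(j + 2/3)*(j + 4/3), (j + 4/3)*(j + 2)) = j + 4/3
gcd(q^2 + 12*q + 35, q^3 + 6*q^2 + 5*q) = q + 5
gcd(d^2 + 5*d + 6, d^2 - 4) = d + 2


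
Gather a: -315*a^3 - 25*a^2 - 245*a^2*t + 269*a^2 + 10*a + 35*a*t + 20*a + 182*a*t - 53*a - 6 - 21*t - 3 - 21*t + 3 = -315*a^3 + a^2*(244 - 245*t) + a*(217*t - 23) - 42*t - 6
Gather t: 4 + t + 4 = t + 8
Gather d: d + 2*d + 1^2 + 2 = 3*d + 3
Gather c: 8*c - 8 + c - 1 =9*c - 9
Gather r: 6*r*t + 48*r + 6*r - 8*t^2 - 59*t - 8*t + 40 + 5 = r*(6*t + 54) - 8*t^2 - 67*t + 45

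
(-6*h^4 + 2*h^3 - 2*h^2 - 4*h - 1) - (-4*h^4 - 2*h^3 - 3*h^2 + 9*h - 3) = -2*h^4 + 4*h^3 + h^2 - 13*h + 2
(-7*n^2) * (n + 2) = -7*n^3 - 14*n^2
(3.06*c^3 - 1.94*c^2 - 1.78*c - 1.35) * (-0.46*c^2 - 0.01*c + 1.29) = -1.4076*c^5 + 0.8618*c^4 + 4.7856*c^3 - 1.8638*c^2 - 2.2827*c - 1.7415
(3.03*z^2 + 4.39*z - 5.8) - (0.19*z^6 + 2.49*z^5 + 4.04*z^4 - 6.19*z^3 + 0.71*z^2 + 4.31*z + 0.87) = -0.19*z^6 - 2.49*z^5 - 4.04*z^4 + 6.19*z^3 + 2.32*z^2 + 0.0800000000000001*z - 6.67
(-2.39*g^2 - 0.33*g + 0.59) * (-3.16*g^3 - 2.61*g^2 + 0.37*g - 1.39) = 7.5524*g^5 + 7.2807*g^4 - 1.8874*g^3 + 1.6601*g^2 + 0.677*g - 0.8201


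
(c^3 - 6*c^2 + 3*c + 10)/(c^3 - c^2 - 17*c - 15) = (c - 2)/(c + 3)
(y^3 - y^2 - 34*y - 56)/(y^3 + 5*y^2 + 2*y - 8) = (y - 7)/(y - 1)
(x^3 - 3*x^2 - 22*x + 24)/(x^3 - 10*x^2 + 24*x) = (x^2 + 3*x - 4)/(x*(x - 4))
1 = 1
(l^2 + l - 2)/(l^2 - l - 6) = (l - 1)/(l - 3)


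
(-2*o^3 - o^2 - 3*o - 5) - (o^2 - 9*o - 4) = -2*o^3 - 2*o^2 + 6*o - 1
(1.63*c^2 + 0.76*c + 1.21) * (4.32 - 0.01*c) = -0.0163*c^3 + 7.034*c^2 + 3.2711*c + 5.2272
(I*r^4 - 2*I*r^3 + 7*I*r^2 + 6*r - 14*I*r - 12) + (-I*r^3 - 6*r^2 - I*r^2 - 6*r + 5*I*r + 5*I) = I*r^4 - 3*I*r^3 - 6*r^2 + 6*I*r^2 - 9*I*r - 12 + 5*I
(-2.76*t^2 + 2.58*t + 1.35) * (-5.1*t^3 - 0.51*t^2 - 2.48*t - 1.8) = 14.076*t^5 - 11.7504*t^4 - 1.356*t^3 - 2.1189*t^2 - 7.992*t - 2.43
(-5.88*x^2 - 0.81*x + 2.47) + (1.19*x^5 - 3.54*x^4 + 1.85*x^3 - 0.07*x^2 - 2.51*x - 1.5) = 1.19*x^5 - 3.54*x^4 + 1.85*x^3 - 5.95*x^2 - 3.32*x + 0.97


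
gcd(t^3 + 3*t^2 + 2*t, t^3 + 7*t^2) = t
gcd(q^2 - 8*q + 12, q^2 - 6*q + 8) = q - 2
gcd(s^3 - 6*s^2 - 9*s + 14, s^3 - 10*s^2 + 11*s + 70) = s^2 - 5*s - 14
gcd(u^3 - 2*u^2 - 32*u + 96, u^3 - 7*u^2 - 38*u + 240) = u + 6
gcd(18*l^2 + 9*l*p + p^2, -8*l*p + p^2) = 1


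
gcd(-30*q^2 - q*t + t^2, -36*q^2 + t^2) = 6*q - t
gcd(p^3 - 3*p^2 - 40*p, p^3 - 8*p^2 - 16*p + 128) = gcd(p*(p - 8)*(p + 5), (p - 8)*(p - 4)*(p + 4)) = p - 8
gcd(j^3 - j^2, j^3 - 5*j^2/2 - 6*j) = j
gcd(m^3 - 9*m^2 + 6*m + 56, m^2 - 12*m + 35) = m - 7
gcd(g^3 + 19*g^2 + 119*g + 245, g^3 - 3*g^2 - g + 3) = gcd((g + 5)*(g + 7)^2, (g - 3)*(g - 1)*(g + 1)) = 1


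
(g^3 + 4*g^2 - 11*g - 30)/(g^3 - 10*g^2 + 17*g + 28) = (g^3 + 4*g^2 - 11*g - 30)/(g^3 - 10*g^2 + 17*g + 28)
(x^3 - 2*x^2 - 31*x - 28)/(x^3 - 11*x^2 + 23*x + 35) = (x + 4)/(x - 5)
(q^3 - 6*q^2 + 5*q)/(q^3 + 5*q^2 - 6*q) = (q - 5)/(q + 6)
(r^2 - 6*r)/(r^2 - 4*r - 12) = r/(r + 2)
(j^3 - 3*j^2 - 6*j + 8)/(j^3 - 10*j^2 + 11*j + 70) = (j^2 - 5*j + 4)/(j^2 - 12*j + 35)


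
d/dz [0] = 0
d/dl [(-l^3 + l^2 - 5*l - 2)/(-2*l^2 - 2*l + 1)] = (2*l^4 + 4*l^3 - 15*l^2 - 6*l - 9)/(4*l^4 + 8*l^3 - 4*l + 1)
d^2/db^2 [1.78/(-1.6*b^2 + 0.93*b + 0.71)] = (-9.1136*b^2 + 5.29728*b + 1.78*(3.2*b - 0.93)*(6.4*b - 1.86) + 4.04416)/(-1.6*b^2 + 0.93*b + 0.71)^3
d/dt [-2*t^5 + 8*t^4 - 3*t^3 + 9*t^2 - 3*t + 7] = -10*t^4 + 32*t^3 - 9*t^2 + 18*t - 3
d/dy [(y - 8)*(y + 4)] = 2*y - 4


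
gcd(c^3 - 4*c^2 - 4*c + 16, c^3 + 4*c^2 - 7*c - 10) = c - 2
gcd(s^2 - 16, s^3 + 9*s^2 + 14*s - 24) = s + 4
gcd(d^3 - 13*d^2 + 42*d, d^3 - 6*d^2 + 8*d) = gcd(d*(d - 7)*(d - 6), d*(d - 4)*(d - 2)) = d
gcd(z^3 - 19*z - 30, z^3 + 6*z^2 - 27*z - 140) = z - 5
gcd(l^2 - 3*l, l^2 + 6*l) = l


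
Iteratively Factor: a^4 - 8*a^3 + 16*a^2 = (a)*(a^3 - 8*a^2 + 16*a) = a*(a - 4)*(a^2 - 4*a) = a*(a - 4)^2*(a)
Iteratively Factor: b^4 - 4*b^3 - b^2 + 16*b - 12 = (b - 2)*(b^3 - 2*b^2 - 5*b + 6) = (b - 3)*(b - 2)*(b^2 + b - 2) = (b - 3)*(b - 2)*(b + 2)*(b - 1)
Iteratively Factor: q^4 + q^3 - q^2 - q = (q + 1)*(q^3 - q) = (q - 1)*(q + 1)*(q^2 + q) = q*(q - 1)*(q + 1)*(q + 1)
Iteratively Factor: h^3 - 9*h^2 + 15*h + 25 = (h - 5)*(h^2 - 4*h - 5) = (h - 5)*(h + 1)*(h - 5)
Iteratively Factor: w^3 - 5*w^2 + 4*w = (w)*(w^2 - 5*w + 4) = w*(w - 1)*(w - 4)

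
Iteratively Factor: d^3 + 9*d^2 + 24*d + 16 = (d + 1)*(d^2 + 8*d + 16) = (d + 1)*(d + 4)*(d + 4)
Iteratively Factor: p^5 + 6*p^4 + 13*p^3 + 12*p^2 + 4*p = (p + 1)*(p^4 + 5*p^3 + 8*p^2 + 4*p) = (p + 1)*(p + 2)*(p^3 + 3*p^2 + 2*p) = p*(p + 1)*(p + 2)*(p^2 + 3*p + 2) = p*(p + 1)*(p + 2)^2*(p + 1)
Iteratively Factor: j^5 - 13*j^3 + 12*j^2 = (j)*(j^4 - 13*j^2 + 12*j) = j*(j - 1)*(j^3 + j^2 - 12*j) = j*(j - 3)*(j - 1)*(j^2 + 4*j) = j^2*(j - 3)*(j - 1)*(j + 4)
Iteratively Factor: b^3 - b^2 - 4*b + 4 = (b + 2)*(b^2 - 3*b + 2) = (b - 1)*(b + 2)*(b - 2)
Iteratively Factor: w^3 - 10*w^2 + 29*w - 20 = (w - 4)*(w^2 - 6*w + 5) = (w - 4)*(w - 1)*(w - 5)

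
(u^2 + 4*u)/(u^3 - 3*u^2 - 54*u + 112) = u*(u + 4)/(u^3 - 3*u^2 - 54*u + 112)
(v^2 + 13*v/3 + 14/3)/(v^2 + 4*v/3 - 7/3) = (v + 2)/(v - 1)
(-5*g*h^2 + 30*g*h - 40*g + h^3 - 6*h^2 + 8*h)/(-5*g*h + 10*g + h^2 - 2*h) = h - 4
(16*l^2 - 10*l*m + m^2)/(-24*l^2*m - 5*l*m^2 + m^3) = (-2*l + m)/(m*(3*l + m))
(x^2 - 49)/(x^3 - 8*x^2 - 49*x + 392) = 1/(x - 8)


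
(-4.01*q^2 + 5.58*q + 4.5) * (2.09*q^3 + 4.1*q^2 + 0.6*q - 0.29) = -8.3809*q^5 - 4.7788*q^4 + 29.877*q^3 + 22.9609*q^2 + 1.0818*q - 1.305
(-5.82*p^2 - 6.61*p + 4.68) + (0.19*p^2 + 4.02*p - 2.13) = -5.63*p^2 - 2.59*p + 2.55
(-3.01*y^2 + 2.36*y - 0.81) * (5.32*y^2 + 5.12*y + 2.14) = -16.0132*y^4 - 2.856*y^3 + 1.3326*y^2 + 0.903199999999999*y - 1.7334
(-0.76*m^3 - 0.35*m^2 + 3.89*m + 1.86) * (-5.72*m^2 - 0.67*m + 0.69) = 4.3472*m^5 + 2.5112*m^4 - 22.5407*m^3 - 13.487*m^2 + 1.4379*m + 1.2834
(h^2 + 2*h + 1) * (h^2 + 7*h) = h^4 + 9*h^3 + 15*h^2 + 7*h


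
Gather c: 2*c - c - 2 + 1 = c - 1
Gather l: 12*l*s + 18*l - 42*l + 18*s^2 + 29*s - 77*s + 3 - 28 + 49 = l*(12*s - 24) + 18*s^2 - 48*s + 24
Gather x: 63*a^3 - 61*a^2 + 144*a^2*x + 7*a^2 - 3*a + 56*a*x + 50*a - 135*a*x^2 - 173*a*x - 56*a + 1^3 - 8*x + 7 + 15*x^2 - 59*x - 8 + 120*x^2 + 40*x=63*a^3 - 54*a^2 - 9*a + x^2*(135 - 135*a) + x*(144*a^2 - 117*a - 27)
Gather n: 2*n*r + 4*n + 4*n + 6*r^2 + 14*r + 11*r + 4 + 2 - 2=n*(2*r + 8) + 6*r^2 + 25*r + 4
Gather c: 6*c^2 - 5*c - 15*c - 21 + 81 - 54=6*c^2 - 20*c + 6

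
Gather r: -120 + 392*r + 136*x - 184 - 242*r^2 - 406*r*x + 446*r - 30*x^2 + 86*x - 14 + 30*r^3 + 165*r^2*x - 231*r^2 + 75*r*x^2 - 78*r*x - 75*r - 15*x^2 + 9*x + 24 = 30*r^3 + r^2*(165*x - 473) + r*(75*x^2 - 484*x + 763) - 45*x^2 + 231*x - 294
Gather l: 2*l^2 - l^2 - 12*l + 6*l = l^2 - 6*l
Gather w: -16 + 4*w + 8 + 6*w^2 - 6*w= 6*w^2 - 2*w - 8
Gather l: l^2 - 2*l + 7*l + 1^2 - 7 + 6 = l^2 + 5*l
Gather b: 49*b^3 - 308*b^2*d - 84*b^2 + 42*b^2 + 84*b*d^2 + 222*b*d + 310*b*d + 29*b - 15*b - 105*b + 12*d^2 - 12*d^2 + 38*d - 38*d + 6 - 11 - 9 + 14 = 49*b^3 + b^2*(-308*d - 42) + b*(84*d^2 + 532*d - 91)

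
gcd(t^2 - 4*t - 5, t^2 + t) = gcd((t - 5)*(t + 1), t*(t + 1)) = t + 1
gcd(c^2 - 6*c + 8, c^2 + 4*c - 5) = 1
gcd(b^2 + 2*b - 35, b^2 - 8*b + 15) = b - 5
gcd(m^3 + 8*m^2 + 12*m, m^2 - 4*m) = m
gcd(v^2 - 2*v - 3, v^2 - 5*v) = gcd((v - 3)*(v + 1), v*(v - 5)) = 1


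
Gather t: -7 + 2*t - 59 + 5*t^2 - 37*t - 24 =5*t^2 - 35*t - 90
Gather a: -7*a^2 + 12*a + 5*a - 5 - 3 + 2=-7*a^2 + 17*a - 6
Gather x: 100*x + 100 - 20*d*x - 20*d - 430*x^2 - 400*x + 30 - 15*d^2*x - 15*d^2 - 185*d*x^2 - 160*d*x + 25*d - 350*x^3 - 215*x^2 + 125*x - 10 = -15*d^2 + 5*d - 350*x^3 + x^2*(-185*d - 645) + x*(-15*d^2 - 180*d - 175) + 120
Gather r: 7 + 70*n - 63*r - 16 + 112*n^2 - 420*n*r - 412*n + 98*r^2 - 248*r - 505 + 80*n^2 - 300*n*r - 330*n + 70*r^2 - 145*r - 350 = 192*n^2 - 672*n + 168*r^2 + r*(-720*n - 456) - 864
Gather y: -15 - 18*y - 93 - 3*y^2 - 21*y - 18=-3*y^2 - 39*y - 126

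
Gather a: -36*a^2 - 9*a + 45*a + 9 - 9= -36*a^2 + 36*a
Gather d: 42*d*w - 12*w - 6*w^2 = 42*d*w - 6*w^2 - 12*w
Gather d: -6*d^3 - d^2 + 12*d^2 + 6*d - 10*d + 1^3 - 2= -6*d^3 + 11*d^2 - 4*d - 1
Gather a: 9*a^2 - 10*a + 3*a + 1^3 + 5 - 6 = 9*a^2 - 7*a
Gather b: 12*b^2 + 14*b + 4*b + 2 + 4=12*b^2 + 18*b + 6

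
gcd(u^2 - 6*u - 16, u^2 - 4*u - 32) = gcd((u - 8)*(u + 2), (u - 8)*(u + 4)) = u - 8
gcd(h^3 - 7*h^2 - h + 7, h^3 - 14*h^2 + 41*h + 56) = h^2 - 6*h - 7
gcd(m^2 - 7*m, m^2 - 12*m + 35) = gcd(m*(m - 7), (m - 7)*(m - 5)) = m - 7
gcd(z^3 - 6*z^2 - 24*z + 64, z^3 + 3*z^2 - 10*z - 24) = z + 4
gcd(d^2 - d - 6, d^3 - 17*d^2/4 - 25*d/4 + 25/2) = d + 2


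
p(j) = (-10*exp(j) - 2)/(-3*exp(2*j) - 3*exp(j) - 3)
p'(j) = (-10*exp(j) - 2)*(6*exp(2*j) + 3*exp(j))/(-3*exp(2*j) - 3*exp(j) - 3)^2 - 10*exp(j)/(-3*exp(2*j) - 3*exp(j) - 3) = 2*(-(2*exp(j) + 1)*(5*exp(j) + 1) + 5*exp(2*j) + 5*exp(j) + 5)*exp(j)/(3*(exp(2*j) + exp(j) + 1)^2)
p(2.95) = 0.17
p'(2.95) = -0.16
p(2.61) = 0.23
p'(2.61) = -0.22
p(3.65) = 0.08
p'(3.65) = -0.08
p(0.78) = 1.00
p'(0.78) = -0.56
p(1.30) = 0.71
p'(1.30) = -0.53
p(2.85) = 0.18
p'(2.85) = -0.17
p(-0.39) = 1.37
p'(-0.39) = 0.04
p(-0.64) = 1.34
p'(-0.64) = 0.17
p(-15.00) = 0.67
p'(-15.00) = 0.00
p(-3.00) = 0.79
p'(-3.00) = 0.12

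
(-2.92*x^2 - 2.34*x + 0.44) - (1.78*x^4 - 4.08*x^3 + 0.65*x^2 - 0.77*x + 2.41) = -1.78*x^4 + 4.08*x^3 - 3.57*x^2 - 1.57*x - 1.97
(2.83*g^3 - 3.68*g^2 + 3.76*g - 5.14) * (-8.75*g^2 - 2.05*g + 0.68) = -24.7625*g^5 + 26.3985*g^4 - 23.4316*g^3 + 34.7646*g^2 + 13.0938*g - 3.4952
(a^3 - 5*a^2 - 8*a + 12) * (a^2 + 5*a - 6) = a^5 - 39*a^3 + 2*a^2 + 108*a - 72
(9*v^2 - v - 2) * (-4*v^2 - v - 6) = -36*v^4 - 5*v^3 - 45*v^2 + 8*v + 12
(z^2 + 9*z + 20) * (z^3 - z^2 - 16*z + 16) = z^5 + 8*z^4 - 5*z^3 - 148*z^2 - 176*z + 320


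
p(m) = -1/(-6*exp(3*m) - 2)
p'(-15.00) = 0.00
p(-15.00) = 0.50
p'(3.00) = 0.00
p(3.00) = 0.00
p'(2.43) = -0.00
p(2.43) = 0.00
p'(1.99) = -0.00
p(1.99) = 0.00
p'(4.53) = -0.00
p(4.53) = 0.00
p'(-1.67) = -0.03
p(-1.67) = 0.49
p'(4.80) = -0.00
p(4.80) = 0.00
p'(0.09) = -0.24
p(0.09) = 0.10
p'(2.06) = -0.00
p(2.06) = 0.00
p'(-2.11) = -0.01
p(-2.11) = 0.50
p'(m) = -18*exp(3*m)/(-6*exp(3*m) - 2)^2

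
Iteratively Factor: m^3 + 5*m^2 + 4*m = (m + 4)*(m^2 + m) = m*(m + 4)*(m + 1)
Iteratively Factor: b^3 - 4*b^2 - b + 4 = (b + 1)*(b^2 - 5*b + 4) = (b - 4)*(b + 1)*(b - 1)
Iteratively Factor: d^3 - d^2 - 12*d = (d - 4)*(d^2 + 3*d) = d*(d - 4)*(d + 3)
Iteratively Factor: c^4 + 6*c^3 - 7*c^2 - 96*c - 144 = (c + 4)*(c^3 + 2*c^2 - 15*c - 36) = (c + 3)*(c + 4)*(c^2 - c - 12) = (c - 4)*(c + 3)*(c + 4)*(c + 3)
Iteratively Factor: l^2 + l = (l)*(l + 1)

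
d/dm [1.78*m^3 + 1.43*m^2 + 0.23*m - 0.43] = 5.34*m^2 + 2.86*m + 0.23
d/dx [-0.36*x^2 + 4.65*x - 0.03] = 4.65 - 0.72*x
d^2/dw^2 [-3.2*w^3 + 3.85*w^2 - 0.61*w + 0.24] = 7.7 - 19.2*w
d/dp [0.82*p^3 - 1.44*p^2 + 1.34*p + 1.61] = 2.46*p^2 - 2.88*p + 1.34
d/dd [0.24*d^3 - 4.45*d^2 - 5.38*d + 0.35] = 0.72*d^2 - 8.9*d - 5.38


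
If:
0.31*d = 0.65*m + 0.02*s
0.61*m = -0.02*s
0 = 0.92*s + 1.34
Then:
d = 0.01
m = 0.05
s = -1.46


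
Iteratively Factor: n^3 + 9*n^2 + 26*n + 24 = (n + 4)*(n^2 + 5*n + 6) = (n + 2)*(n + 4)*(n + 3)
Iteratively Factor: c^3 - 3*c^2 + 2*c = (c - 1)*(c^2 - 2*c) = c*(c - 1)*(c - 2)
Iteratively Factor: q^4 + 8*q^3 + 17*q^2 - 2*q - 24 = (q + 3)*(q^3 + 5*q^2 + 2*q - 8) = (q - 1)*(q + 3)*(q^2 + 6*q + 8) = (q - 1)*(q + 3)*(q + 4)*(q + 2)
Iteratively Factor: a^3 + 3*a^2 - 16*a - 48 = (a + 4)*(a^2 - a - 12) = (a + 3)*(a + 4)*(a - 4)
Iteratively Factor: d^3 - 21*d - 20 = (d - 5)*(d^2 + 5*d + 4) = (d - 5)*(d + 4)*(d + 1)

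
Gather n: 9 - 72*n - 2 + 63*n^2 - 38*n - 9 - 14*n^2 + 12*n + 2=49*n^2 - 98*n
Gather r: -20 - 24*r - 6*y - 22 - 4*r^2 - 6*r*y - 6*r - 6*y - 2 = -4*r^2 + r*(-6*y - 30) - 12*y - 44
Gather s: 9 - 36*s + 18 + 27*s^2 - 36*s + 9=27*s^2 - 72*s + 36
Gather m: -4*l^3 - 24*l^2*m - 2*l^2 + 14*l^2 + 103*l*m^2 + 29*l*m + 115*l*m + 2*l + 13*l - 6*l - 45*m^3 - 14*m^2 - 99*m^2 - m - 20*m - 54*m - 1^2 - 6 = -4*l^3 + 12*l^2 + 9*l - 45*m^3 + m^2*(103*l - 113) + m*(-24*l^2 + 144*l - 75) - 7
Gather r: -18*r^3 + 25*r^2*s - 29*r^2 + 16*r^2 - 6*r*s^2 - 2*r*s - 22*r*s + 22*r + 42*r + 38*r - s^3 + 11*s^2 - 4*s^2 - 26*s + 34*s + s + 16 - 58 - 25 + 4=-18*r^3 + r^2*(25*s - 13) + r*(-6*s^2 - 24*s + 102) - s^3 + 7*s^2 + 9*s - 63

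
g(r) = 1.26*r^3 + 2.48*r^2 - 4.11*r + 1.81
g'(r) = 3.78*r^2 + 4.96*r - 4.11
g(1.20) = 2.63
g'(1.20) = 7.29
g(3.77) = 89.08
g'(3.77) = 68.31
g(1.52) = 5.72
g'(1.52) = 12.16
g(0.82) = 0.80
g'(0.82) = 2.50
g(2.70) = 33.59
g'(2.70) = 36.84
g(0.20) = 1.10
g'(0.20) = -2.97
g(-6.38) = -198.24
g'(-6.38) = 118.11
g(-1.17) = 8.00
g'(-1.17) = -4.74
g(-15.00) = -3631.04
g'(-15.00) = 771.99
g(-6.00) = -156.41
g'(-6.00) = 102.21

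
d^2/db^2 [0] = 0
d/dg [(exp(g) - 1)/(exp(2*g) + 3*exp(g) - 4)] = -exp(g)/(exp(2*g) + 8*exp(g) + 16)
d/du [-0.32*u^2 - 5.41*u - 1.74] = -0.64*u - 5.41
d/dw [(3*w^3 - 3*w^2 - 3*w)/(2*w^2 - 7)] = 3*(2*w^4 - 19*w^2 + 14*w + 7)/(4*w^4 - 28*w^2 + 49)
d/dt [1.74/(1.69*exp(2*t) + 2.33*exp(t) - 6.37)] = (-5.8812*exp(t) - 4.0542)*exp(t)/(1.69*exp(2*t) + 2.33*exp(t) - 6.37)^2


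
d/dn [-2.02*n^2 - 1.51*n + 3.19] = -4.04*n - 1.51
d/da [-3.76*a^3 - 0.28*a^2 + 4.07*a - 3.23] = -11.28*a^2 - 0.56*a + 4.07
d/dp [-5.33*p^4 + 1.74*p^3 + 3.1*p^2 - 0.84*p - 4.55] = -21.32*p^3 + 5.22*p^2 + 6.2*p - 0.84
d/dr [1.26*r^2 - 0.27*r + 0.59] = 2.52*r - 0.27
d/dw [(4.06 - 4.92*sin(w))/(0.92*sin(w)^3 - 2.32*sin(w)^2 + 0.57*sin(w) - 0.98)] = (9.0528*sin(w)^3 - 22.62*sin(w)^2 + 18.8384*sin(w) + 2.5074)*cos(w)/(0.8464*sin(w)^6 - 4.2688*sin(w)^5 + 6.4312*sin(w)^4 - 4.448*sin(w)^3 + 4.8721*sin(w)^2 - 1.1172*sin(w) + 0.9604)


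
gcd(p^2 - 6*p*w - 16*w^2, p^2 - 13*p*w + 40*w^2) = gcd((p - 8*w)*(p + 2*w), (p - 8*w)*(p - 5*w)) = p - 8*w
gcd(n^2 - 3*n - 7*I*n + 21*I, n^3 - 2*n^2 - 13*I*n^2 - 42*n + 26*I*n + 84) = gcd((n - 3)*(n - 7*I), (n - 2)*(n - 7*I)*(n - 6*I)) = n - 7*I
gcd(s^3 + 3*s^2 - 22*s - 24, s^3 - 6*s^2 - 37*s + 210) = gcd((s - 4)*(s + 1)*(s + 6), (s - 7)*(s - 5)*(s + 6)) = s + 6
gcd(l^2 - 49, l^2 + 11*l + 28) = l + 7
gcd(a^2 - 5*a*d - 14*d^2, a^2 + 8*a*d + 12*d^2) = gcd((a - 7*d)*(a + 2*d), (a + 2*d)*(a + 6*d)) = a + 2*d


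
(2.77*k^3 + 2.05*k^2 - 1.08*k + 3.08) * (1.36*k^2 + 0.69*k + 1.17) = 3.7672*k^5 + 4.6993*k^4 + 3.1866*k^3 + 5.8421*k^2 + 0.8616*k + 3.6036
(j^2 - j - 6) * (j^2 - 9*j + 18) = j^4 - 10*j^3 + 21*j^2 + 36*j - 108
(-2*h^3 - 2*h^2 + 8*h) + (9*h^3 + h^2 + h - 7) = 7*h^3 - h^2 + 9*h - 7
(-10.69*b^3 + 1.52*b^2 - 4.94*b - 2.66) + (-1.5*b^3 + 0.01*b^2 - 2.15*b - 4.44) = -12.19*b^3 + 1.53*b^2 - 7.09*b - 7.1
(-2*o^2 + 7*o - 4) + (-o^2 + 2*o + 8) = -3*o^2 + 9*o + 4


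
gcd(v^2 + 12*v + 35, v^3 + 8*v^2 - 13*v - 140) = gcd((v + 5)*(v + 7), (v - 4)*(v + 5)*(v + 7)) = v^2 + 12*v + 35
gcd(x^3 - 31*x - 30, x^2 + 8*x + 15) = x + 5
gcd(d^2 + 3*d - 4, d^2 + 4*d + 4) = 1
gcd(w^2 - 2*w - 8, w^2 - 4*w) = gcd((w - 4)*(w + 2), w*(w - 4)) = w - 4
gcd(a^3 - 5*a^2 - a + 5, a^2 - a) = a - 1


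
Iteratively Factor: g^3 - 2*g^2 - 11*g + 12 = (g - 4)*(g^2 + 2*g - 3) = (g - 4)*(g + 3)*(g - 1)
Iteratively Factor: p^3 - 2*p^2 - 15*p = (p + 3)*(p^2 - 5*p) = p*(p + 3)*(p - 5)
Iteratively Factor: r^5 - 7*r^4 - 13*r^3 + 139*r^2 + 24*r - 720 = (r - 4)*(r^4 - 3*r^3 - 25*r^2 + 39*r + 180) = (r - 4)^2*(r^3 + r^2 - 21*r - 45) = (r - 4)^2*(r + 3)*(r^2 - 2*r - 15) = (r - 5)*(r - 4)^2*(r + 3)*(r + 3)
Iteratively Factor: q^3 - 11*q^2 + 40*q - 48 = (q - 4)*(q^2 - 7*q + 12) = (q - 4)*(q - 3)*(q - 4)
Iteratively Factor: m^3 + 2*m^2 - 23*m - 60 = (m - 5)*(m^2 + 7*m + 12) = (m - 5)*(m + 4)*(m + 3)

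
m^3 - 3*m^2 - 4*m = m*(m - 4)*(m + 1)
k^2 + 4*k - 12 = (k - 2)*(k + 6)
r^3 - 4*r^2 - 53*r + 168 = (r - 8)*(r - 3)*(r + 7)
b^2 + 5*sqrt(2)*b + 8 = (b + sqrt(2))*(b + 4*sqrt(2))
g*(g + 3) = g^2 + 3*g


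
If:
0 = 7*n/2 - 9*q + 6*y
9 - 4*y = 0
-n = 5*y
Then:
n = -45/4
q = -23/8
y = 9/4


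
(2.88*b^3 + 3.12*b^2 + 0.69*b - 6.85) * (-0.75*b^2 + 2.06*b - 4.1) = -2.16*b^5 + 3.5928*b^4 - 5.8983*b^3 - 6.2331*b^2 - 16.94*b + 28.085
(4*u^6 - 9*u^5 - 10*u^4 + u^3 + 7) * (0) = 0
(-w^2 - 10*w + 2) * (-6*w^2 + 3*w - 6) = 6*w^4 + 57*w^3 - 36*w^2 + 66*w - 12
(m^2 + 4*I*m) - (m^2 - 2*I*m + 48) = 6*I*m - 48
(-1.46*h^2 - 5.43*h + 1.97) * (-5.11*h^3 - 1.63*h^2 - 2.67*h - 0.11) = 7.4606*h^5 + 30.1271*h^4 + 2.6824*h^3 + 11.4476*h^2 - 4.6626*h - 0.2167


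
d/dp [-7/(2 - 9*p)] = -63/(9*p - 2)^2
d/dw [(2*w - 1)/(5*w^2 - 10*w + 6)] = 2*(-5*w^2 + 5*w + 1)/(25*w^4 - 100*w^3 + 160*w^2 - 120*w + 36)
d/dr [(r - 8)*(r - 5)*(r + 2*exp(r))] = 2*r^2*exp(r) + 3*r^2 - 22*r*exp(r) - 26*r + 54*exp(r) + 40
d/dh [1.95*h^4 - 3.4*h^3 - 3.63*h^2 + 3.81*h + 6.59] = 7.8*h^3 - 10.2*h^2 - 7.26*h + 3.81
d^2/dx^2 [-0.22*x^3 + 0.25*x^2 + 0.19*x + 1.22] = 0.5 - 1.32*x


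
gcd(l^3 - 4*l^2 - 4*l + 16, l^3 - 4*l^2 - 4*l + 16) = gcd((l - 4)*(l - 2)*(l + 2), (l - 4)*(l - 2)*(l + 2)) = l^3 - 4*l^2 - 4*l + 16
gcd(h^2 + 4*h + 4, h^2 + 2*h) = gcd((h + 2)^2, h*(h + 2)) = h + 2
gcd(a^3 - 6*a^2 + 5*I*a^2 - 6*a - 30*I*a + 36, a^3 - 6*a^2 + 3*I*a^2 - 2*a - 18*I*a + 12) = a^2 + a*(-6 + 2*I) - 12*I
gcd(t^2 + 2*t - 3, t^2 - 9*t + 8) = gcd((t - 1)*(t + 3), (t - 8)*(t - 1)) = t - 1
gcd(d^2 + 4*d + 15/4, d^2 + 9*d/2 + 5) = d + 5/2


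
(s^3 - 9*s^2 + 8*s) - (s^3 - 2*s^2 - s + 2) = -7*s^2 + 9*s - 2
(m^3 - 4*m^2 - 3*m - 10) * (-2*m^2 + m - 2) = -2*m^5 + 9*m^4 + 25*m^2 - 4*m + 20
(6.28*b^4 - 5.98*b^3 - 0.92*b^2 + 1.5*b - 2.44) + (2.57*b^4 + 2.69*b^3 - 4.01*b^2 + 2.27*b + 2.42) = 8.85*b^4 - 3.29*b^3 - 4.93*b^2 + 3.77*b - 0.02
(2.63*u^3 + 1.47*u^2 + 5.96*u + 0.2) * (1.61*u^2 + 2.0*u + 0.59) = 4.2343*u^5 + 7.6267*u^4 + 14.0873*u^3 + 13.1093*u^2 + 3.9164*u + 0.118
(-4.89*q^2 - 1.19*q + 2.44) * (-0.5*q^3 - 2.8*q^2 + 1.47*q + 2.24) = 2.445*q^5 + 14.287*q^4 - 5.0763*q^3 - 19.5349*q^2 + 0.9212*q + 5.4656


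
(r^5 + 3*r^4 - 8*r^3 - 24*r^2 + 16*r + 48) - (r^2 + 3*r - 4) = r^5 + 3*r^4 - 8*r^3 - 25*r^2 + 13*r + 52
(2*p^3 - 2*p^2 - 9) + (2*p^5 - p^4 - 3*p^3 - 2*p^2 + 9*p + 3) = 2*p^5 - p^4 - p^3 - 4*p^2 + 9*p - 6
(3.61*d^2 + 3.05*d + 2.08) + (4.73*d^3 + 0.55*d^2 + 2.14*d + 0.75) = 4.73*d^3 + 4.16*d^2 + 5.19*d + 2.83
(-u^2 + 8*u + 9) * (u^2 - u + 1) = -u^4 + 9*u^3 - u + 9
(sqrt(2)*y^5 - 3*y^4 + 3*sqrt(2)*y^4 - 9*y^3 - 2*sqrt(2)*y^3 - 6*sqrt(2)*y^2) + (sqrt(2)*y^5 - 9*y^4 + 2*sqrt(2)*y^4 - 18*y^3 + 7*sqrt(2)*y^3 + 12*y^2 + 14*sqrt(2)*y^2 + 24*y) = 2*sqrt(2)*y^5 - 12*y^4 + 5*sqrt(2)*y^4 - 27*y^3 + 5*sqrt(2)*y^3 + 8*sqrt(2)*y^2 + 12*y^2 + 24*y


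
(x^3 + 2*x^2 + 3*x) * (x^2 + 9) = x^5 + 2*x^4 + 12*x^3 + 18*x^2 + 27*x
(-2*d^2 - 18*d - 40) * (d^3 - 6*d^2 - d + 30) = -2*d^5 - 6*d^4 + 70*d^3 + 198*d^2 - 500*d - 1200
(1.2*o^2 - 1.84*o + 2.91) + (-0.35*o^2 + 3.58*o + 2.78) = 0.85*o^2 + 1.74*o + 5.69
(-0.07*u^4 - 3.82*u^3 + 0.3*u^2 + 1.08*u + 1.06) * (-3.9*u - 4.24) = 0.273*u^5 + 15.1948*u^4 + 15.0268*u^3 - 5.484*u^2 - 8.7132*u - 4.4944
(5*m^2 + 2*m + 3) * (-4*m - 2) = -20*m^3 - 18*m^2 - 16*m - 6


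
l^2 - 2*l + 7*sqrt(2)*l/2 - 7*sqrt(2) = (l - 2)*(l + 7*sqrt(2)/2)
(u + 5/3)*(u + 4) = u^2 + 17*u/3 + 20/3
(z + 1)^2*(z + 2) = z^3 + 4*z^2 + 5*z + 2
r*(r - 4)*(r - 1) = r^3 - 5*r^2 + 4*r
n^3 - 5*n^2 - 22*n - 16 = (n - 8)*(n + 1)*(n + 2)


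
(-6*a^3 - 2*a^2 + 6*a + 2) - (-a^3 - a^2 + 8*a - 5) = -5*a^3 - a^2 - 2*a + 7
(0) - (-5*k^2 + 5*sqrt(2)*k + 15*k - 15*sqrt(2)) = 5*k^2 - 15*k - 5*sqrt(2)*k + 15*sqrt(2)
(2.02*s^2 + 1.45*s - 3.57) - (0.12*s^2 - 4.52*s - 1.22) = 1.9*s^2 + 5.97*s - 2.35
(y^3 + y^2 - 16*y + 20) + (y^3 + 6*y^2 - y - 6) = 2*y^3 + 7*y^2 - 17*y + 14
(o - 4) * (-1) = 4 - o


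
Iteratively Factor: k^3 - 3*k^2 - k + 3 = (k - 1)*(k^2 - 2*k - 3) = (k - 3)*(k - 1)*(k + 1)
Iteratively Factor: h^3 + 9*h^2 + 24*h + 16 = (h + 1)*(h^2 + 8*h + 16) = (h + 1)*(h + 4)*(h + 4)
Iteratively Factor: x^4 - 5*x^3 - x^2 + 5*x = (x - 1)*(x^3 - 4*x^2 - 5*x) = (x - 1)*(x + 1)*(x^2 - 5*x) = x*(x - 1)*(x + 1)*(x - 5)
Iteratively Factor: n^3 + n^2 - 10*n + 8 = (n - 1)*(n^2 + 2*n - 8) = (n - 1)*(n + 4)*(n - 2)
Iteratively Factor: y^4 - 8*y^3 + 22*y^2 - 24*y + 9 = (y - 3)*(y^3 - 5*y^2 + 7*y - 3) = (y - 3)*(y - 1)*(y^2 - 4*y + 3) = (y - 3)*(y - 1)^2*(y - 3)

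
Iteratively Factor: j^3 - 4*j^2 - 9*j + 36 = (j + 3)*(j^2 - 7*j + 12) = (j - 3)*(j + 3)*(j - 4)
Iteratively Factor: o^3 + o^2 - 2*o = (o)*(o^2 + o - 2) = o*(o + 2)*(o - 1)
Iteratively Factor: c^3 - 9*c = (c - 3)*(c^2 + 3*c) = (c - 3)*(c + 3)*(c)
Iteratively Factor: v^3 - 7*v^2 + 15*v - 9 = (v - 1)*(v^2 - 6*v + 9) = (v - 3)*(v - 1)*(v - 3)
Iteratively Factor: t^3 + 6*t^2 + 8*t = (t)*(t^2 + 6*t + 8) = t*(t + 4)*(t + 2)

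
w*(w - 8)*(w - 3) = w^3 - 11*w^2 + 24*w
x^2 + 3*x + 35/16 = (x + 5/4)*(x + 7/4)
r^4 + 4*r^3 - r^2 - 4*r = r*(r - 1)*(r + 1)*(r + 4)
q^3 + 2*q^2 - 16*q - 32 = (q - 4)*(q + 2)*(q + 4)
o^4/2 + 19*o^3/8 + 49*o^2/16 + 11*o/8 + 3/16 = (o/2 + 1/4)*(o + 1/4)*(o + 1)*(o + 3)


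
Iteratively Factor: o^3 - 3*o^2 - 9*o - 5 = (o + 1)*(o^2 - 4*o - 5) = (o + 1)^2*(o - 5)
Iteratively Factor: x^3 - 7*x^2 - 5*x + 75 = (x - 5)*(x^2 - 2*x - 15) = (x - 5)*(x + 3)*(x - 5)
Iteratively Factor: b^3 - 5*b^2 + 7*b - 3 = (b - 1)*(b^2 - 4*b + 3) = (b - 3)*(b - 1)*(b - 1)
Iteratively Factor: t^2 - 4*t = (t)*(t - 4)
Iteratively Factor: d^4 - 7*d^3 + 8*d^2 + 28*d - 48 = (d + 2)*(d^3 - 9*d^2 + 26*d - 24) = (d - 3)*(d + 2)*(d^2 - 6*d + 8) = (d - 3)*(d - 2)*(d + 2)*(d - 4)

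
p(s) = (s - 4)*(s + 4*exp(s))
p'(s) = s + (s - 4)*(4*exp(s) + 1) + 4*exp(s)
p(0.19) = -19.15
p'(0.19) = -17.21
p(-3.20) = 21.87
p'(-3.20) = -11.41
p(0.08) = -17.30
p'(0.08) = -16.49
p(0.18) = -18.98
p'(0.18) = -17.14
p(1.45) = -47.18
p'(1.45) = -27.53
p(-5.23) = 48.08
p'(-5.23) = -14.64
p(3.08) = -82.90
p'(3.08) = 9.12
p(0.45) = -23.87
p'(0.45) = -19.10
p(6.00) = 3239.43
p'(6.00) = 4849.15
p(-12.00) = 192.00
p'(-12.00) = -28.00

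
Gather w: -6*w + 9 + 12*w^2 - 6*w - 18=12*w^2 - 12*w - 9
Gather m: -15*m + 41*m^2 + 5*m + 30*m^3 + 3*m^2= 30*m^3 + 44*m^2 - 10*m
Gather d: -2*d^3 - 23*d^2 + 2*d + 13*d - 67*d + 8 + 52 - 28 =-2*d^3 - 23*d^2 - 52*d + 32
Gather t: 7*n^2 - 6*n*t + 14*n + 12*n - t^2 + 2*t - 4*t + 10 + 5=7*n^2 + 26*n - t^2 + t*(-6*n - 2) + 15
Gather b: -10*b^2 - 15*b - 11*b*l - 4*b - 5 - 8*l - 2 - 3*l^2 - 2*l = -10*b^2 + b*(-11*l - 19) - 3*l^2 - 10*l - 7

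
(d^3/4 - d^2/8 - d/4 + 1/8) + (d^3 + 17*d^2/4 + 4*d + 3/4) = 5*d^3/4 + 33*d^2/8 + 15*d/4 + 7/8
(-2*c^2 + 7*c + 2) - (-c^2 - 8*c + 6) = -c^2 + 15*c - 4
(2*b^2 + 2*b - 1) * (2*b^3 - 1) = 4*b^5 + 4*b^4 - 2*b^3 - 2*b^2 - 2*b + 1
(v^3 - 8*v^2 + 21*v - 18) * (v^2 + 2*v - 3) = v^5 - 6*v^4 + 2*v^3 + 48*v^2 - 99*v + 54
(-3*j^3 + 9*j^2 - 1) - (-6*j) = -3*j^3 + 9*j^2 + 6*j - 1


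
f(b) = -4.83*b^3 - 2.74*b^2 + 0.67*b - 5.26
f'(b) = -14.49*b^2 - 5.48*b + 0.67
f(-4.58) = 398.22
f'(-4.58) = -278.18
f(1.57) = -29.65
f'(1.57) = -43.65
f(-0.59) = -5.62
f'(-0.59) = -1.14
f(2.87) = -140.09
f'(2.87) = -134.41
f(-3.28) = 133.50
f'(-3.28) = -137.24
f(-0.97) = -4.08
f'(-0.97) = -7.65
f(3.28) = -202.98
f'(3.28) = -173.19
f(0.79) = -8.82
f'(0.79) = -12.70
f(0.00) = -5.26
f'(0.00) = 0.67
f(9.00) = -3742.24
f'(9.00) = -1222.34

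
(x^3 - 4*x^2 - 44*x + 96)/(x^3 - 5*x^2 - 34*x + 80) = (x + 6)/(x + 5)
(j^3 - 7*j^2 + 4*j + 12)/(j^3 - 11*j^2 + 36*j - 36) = (j + 1)/(j - 3)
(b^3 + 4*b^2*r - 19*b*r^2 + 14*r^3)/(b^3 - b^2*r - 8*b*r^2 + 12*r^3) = (-b^2 - 6*b*r + 7*r^2)/(-b^2 - b*r + 6*r^2)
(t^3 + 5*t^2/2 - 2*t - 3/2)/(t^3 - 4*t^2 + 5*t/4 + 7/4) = 2*(t + 3)/(2*t - 7)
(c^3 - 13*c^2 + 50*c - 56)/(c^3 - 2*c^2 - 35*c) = (c^2 - 6*c + 8)/(c*(c + 5))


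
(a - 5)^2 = a^2 - 10*a + 25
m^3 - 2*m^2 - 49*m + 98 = (m - 7)*(m - 2)*(m + 7)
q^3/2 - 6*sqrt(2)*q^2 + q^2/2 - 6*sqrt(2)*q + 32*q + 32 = (q/2 + 1/2)*(q - 8*sqrt(2))*(q - 4*sqrt(2))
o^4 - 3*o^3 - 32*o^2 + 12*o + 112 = (o - 7)*(o - 2)*(o + 2)*(o + 4)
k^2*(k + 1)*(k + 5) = k^4 + 6*k^3 + 5*k^2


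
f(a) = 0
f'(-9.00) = 0.00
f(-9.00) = 0.00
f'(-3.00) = 0.00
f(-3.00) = 0.00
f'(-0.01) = 0.00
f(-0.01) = 0.00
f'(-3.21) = 0.00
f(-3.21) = 0.00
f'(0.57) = 0.00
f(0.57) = 0.00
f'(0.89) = 0.00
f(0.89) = 0.00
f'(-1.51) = 0.00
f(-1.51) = 0.00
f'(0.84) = 0.00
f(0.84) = 0.00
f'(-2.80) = 0.00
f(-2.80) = 0.00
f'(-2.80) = 0.00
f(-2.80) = 0.00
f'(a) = 0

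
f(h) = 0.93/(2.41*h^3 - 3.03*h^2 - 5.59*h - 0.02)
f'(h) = 0.93*(-7.23*h^2 + 6.06*h + 5.59)/(2.41*h^3 - 3.03*h^2 - 5.59*h - 0.02)^2 = (-6.7239*h^2 + 5.6358*h + 5.1987)/(-2.41*h^3 + 3.03*h^2 + 5.59*h + 0.02)^2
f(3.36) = 0.02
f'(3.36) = -0.04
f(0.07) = -2.19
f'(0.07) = 30.74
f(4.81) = 0.01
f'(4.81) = -0.00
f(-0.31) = 0.69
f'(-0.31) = 1.54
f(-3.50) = -0.01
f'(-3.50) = -0.01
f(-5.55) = -0.00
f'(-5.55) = -0.00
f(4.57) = 0.01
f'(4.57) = -0.01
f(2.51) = 0.19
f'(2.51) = -0.93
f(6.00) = 0.00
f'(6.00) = -0.00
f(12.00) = 0.00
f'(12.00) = -0.00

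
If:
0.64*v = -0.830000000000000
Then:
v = -1.30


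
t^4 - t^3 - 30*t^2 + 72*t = t*(t - 4)*(t - 3)*(t + 6)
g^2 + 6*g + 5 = (g + 1)*(g + 5)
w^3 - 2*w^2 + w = w*(w - 1)^2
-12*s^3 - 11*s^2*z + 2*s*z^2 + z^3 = (-3*s + z)*(s + z)*(4*s + z)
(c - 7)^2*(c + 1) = c^3 - 13*c^2 + 35*c + 49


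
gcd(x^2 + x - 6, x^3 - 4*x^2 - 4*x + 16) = x - 2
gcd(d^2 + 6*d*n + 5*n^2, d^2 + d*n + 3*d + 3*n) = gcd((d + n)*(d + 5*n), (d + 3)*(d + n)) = d + n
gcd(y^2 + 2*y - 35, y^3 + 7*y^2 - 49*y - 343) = y + 7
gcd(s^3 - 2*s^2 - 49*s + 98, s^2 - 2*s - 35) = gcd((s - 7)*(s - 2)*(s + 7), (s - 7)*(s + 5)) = s - 7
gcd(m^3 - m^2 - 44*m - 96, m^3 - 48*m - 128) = m^2 - 4*m - 32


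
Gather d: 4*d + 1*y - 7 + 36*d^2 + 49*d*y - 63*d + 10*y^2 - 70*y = 36*d^2 + d*(49*y - 59) + 10*y^2 - 69*y - 7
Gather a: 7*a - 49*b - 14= 7*a - 49*b - 14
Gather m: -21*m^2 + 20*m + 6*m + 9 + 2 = -21*m^2 + 26*m + 11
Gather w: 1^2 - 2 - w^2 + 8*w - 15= -w^2 + 8*w - 16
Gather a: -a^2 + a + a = -a^2 + 2*a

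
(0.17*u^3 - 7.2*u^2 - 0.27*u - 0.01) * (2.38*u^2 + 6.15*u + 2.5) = 0.4046*u^5 - 16.0905*u^4 - 44.4976*u^3 - 19.6843*u^2 - 0.7365*u - 0.025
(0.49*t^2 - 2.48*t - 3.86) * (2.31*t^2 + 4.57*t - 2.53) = 1.1319*t^4 - 3.4895*t^3 - 21.4899*t^2 - 11.3658*t + 9.7658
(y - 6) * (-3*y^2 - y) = -3*y^3 + 17*y^2 + 6*y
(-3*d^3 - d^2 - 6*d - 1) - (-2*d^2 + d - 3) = -3*d^3 + d^2 - 7*d + 2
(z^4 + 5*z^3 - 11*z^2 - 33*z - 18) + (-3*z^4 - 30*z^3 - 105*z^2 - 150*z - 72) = -2*z^4 - 25*z^3 - 116*z^2 - 183*z - 90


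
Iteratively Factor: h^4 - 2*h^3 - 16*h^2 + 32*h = (h)*(h^3 - 2*h^2 - 16*h + 32) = h*(h - 4)*(h^2 + 2*h - 8) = h*(h - 4)*(h - 2)*(h + 4)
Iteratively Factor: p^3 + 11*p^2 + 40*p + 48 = (p + 3)*(p^2 + 8*p + 16) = (p + 3)*(p + 4)*(p + 4)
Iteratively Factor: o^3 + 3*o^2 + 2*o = (o + 1)*(o^2 + 2*o) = (o + 1)*(o + 2)*(o)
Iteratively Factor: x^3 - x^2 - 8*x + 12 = (x + 3)*(x^2 - 4*x + 4) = (x - 2)*(x + 3)*(x - 2)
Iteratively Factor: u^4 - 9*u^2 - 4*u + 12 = (u + 2)*(u^3 - 2*u^2 - 5*u + 6) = (u + 2)^2*(u^2 - 4*u + 3) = (u - 3)*(u + 2)^2*(u - 1)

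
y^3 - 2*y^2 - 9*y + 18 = (y - 3)*(y - 2)*(y + 3)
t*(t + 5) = t^2 + 5*t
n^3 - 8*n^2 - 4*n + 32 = (n - 8)*(n - 2)*(n + 2)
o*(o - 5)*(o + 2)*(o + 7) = o^4 + 4*o^3 - 31*o^2 - 70*o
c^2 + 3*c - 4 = (c - 1)*(c + 4)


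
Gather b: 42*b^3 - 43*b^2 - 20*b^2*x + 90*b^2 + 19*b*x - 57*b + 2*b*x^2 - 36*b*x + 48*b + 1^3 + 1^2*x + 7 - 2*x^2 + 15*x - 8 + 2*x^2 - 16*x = 42*b^3 + b^2*(47 - 20*x) + b*(2*x^2 - 17*x - 9)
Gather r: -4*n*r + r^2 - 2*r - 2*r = r^2 + r*(-4*n - 4)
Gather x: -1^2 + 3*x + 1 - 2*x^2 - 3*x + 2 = 2 - 2*x^2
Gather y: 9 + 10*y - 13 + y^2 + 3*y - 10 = y^2 + 13*y - 14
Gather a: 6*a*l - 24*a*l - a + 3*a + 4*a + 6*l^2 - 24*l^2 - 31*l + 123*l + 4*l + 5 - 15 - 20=a*(6 - 18*l) - 18*l^2 + 96*l - 30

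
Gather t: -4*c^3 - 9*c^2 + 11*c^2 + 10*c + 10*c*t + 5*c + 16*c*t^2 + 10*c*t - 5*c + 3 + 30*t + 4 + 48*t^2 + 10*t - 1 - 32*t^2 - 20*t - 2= -4*c^3 + 2*c^2 + 10*c + t^2*(16*c + 16) + t*(20*c + 20) + 4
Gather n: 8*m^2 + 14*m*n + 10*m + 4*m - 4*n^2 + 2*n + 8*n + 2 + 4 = 8*m^2 + 14*m - 4*n^2 + n*(14*m + 10) + 6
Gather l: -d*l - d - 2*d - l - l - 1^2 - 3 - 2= -3*d + l*(-d - 2) - 6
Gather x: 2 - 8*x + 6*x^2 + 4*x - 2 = 6*x^2 - 4*x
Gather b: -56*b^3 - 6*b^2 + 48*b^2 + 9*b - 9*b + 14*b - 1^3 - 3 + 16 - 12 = -56*b^3 + 42*b^2 + 14*b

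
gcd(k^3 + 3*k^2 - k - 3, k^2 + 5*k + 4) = k + 1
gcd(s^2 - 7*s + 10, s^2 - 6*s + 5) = s - 5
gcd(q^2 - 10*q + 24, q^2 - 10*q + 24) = q^2 - 10*q + 24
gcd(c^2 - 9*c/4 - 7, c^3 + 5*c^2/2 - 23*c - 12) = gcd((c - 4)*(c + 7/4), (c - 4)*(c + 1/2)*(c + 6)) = c - 4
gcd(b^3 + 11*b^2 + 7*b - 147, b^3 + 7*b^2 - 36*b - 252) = b + 7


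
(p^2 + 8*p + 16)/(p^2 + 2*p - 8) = (p + 4)/(p - 2)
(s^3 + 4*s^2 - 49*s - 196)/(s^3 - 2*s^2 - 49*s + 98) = (s + 4)/(s - 2)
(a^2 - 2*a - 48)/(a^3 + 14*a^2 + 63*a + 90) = (a - 8)/(a^2 + 8*a + 15)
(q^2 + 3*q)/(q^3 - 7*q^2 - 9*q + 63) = q/(q^2 - 10*q + 21)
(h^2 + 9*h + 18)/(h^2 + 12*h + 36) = (h + 3)/(h + 6)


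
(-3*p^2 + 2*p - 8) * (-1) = 3*p^2 - 2*p + 8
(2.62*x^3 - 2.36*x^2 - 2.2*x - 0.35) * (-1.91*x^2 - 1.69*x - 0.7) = -5.0042*x^5 + 0.0797999999999988*x^4 + 6.3564*x^3 + 6.0385*x^2 + 2.1315*x + 0.245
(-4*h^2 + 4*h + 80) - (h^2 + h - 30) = -5*h^2 + 3*h + 110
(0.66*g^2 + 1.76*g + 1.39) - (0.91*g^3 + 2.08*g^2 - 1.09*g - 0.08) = -0.91*g^3 - 1.42*g^2 + 2.85*g + 1.47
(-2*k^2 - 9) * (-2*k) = 4*k^3 + 18*k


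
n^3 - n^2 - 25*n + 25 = (n - 5)*(n - 1)*(n + 5)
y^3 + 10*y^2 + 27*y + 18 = (y + 1)*(y + 3)*(y + 6)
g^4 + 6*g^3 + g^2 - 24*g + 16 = (g - 1)^2*(g + 4)^2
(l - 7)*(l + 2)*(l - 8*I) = l^3 - 5*l^2 - 8*I*l^2 - 14*l + 40*I*l + 112*I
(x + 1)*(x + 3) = x^2 + 4*x + 3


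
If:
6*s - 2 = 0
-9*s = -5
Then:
No Solution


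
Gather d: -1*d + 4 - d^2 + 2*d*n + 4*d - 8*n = -d^2 + d*(2*n + 3) - 8*n + 4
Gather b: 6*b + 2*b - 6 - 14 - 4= 8*b - 24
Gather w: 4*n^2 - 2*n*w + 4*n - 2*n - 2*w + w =4*n^2 + 2*n + w*(-2*n - 1)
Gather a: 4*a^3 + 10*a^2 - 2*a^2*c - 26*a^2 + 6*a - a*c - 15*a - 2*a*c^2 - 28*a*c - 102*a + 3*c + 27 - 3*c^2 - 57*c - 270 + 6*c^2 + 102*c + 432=4*a^3 + a^2*(-2*c - 16) + a*(-2*c^2 - 29*c - 111) + 3*c^2 + 48*c + 189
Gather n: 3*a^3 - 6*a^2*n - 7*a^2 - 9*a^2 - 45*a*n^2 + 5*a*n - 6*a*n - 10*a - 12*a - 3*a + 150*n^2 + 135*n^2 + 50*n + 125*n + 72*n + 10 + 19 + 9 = 3*a^3 - 16*a^2 - 25*a + n^2*(285 - 45*a) + n*(-6*a^2 - a + 247) + 38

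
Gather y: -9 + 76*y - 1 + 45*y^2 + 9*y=45*y^2 + 85*y - 10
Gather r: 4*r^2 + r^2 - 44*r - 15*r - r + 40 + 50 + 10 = 5*r^2 - 60*r + 100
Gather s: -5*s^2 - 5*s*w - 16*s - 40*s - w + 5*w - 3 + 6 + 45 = -5*s^2 + s*(-5*w - 56) + 4*w + 48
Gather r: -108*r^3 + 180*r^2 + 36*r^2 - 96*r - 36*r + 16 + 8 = -108*r^3 + 216*r^2 - 132*r + 24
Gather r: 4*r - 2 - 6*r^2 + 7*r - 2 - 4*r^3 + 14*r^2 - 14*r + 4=-4*r^3 + 8*r^2 - 3*r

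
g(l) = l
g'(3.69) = 1.00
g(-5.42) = -5.42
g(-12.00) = -12.00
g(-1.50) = -1.50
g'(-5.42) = 1.00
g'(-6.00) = 1.00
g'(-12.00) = 1.00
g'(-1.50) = 1.00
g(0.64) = 0.64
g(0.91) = 0.91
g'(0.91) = 1.00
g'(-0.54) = 1.00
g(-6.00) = -6.00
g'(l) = 1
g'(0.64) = 1.00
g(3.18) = 3.18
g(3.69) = 3.69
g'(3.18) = 1.00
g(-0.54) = -0.54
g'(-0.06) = 1.00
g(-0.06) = -0.06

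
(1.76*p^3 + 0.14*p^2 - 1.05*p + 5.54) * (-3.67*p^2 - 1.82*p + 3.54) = -6.4592*p^5 - 3.717*p^4 + 9.8291*p^3 - 17.9252*p^2 - 13.7998*p + 19.6116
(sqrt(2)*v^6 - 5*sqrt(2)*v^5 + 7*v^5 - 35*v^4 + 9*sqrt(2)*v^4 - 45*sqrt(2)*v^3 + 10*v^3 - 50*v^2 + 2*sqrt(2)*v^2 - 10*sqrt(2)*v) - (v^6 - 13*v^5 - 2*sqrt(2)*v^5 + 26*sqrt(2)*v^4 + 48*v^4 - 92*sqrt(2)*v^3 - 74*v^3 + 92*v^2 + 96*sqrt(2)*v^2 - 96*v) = -v^6 + sqrt(2)*v^6 - 3*sqrt(2)*v^5 + 20*v^5 - 83*v^4 - 17*sqrt(2)*v^4 + 47*sqrt(2)*v^3 + 84*v^3 - 142*v^2 - 94*sqrt(2)*v^2 - 10*sqrt(2)*v + 96*v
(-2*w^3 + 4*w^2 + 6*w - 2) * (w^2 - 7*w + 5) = -2*w^5 + 18*w^4 - 32*w^3 - 24*w^2 + 44*w - 10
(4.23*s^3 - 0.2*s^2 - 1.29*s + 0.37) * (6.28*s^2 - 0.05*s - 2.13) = 26.5644*s^5 - 1.4675*s^4 - 17.1011*s^3 + 2.8141*s^2 + 2.7292*s - 0.7881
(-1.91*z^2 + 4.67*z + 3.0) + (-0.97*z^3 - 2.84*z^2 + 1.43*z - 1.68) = -0.97*z^3 - 4.75*z^2 + 6.1*z + 1.32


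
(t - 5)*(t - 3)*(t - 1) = t^3 - 9*t^2 + 23*t - 15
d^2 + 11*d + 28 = (d + 4)*(d + 7)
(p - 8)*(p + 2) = p^2 - 6*p - 16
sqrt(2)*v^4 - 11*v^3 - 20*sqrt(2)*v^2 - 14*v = v*(v - 7*sqrt(2))*(v + sqrt(2))*(sqrt(2)*v + 1)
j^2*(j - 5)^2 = j^4 - 10*j^3 + 25*j^2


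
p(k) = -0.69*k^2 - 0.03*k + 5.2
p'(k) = -1.38*k - 0.03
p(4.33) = -7.87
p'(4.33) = -6.01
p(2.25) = 1.64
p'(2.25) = -3.14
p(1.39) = 3.83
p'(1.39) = -1.95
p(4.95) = -11.86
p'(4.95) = -6.86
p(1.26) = 4.07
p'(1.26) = -1.77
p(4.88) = -11.38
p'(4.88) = -6.76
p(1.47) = 3.66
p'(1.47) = -2.06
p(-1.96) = 2.61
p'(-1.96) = 2.67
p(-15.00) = -149.60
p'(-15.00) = 20.67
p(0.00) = 5.20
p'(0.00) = -0.03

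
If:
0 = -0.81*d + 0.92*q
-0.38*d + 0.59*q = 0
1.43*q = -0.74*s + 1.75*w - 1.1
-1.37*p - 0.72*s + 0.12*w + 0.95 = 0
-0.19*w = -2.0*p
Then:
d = 0.00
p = 0.11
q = 0.00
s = 1.30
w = 1.18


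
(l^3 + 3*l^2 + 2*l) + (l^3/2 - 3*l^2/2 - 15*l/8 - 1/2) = 3*l^3/2 + 3*l^2/2 + l/8 - 1/2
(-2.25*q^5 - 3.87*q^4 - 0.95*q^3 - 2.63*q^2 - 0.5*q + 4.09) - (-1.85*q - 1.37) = -2.25*q^5 - 3.87*q^4 - 0.95*q^3 - 2.63*q^2 + 1.35*q + 5.46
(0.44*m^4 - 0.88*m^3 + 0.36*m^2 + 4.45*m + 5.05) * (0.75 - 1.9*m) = -0.836*m^5 + 2.002*m^4 - 1.344*m^3 - 8.185*m^2 - 6.2575*m + 3.7875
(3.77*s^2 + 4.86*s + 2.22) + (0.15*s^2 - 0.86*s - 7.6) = 3.92*s^2 + 4.0*s - 5.38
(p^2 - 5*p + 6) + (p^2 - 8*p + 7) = 2*p^2 - 13*p + 13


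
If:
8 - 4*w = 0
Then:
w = 2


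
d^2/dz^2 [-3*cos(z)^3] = 9*(1 - 3*sin(z)^2)*cos(z)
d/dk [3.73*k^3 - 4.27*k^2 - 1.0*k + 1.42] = 11.19*k^2 - 8.54*k - 1.0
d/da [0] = 0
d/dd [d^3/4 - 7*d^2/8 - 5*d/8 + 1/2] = 3*d^2/4 - 7*d/4 - 5/8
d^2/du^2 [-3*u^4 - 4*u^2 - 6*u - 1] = -36*u^2 - 8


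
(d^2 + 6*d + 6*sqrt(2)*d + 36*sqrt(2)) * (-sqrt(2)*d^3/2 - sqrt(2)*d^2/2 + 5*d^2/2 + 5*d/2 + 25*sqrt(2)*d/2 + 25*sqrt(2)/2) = -sqrt(2)*d^5/2 - 7*sqrt(2)*d^4/2 - 7*d^4/2 - 49*d^3/2 + 49*sqrt(2)*d^3/2 + 129*d^2 + 385*sqrt(2)*d^2/2 + 165*sqrt(2)*d + 1050*d + 900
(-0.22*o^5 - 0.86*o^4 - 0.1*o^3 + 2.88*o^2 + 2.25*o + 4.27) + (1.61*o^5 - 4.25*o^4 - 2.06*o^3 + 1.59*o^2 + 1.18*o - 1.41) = 1.39*o^5 - 5.11*o^4 - 2.16*o^3 + 4.47*o^2 + 3.43*o + 2.86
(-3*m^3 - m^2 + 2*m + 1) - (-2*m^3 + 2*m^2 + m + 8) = -m^3 - 3*m^2 + m - 7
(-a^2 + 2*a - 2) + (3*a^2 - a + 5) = 2*a^2 + a + 3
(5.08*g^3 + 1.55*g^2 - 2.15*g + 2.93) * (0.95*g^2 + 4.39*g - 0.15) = 4.826*g^5 + 23.7737*g^4 + 4.0*g^3 - 6.8875*g^2 + 13.1852*g - 0.4395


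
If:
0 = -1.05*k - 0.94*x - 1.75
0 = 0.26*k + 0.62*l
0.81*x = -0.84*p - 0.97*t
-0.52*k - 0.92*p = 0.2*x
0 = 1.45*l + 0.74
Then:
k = 1.22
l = -0.51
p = 0.01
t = 2.68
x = -3.22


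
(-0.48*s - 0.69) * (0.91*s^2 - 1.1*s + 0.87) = -0.4368*s^3 - 0.0999*s^2 + 0.3414*s - 0.6003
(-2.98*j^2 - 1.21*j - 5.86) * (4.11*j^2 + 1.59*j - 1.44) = -12.2478*j^4 - 9.7113*j^3 - 21.7173*j^2 - 7.575*j + 8.4384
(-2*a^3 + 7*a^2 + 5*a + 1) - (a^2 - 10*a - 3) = -2*a^3 + 6*a^2 + 15*a + 4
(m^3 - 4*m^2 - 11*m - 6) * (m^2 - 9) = m^5 - 4*m^4 - 20*m^3 + 30*m^2 + 99*m + 54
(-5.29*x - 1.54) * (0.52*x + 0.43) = -2.7508*x^2 - 3.0755*x - 0.6622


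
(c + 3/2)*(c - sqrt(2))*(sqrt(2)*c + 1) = sqrt(2)*c^3 - c^2 + 3*sqrt(2)*c^2/2 - 3*c/2 - sqrt(2)*c - 3*sqrt(2)/2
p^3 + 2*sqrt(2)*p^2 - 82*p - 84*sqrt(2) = (p - 6*sqrt(2))*(p + sqrt(2))*(p + 7*sqrt(2))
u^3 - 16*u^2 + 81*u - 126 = (u - 7)*(u - 6)*(u - 3)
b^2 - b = b*(b - 1)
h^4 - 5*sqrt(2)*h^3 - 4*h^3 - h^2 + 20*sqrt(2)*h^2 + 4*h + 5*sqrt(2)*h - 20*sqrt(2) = (h - 4)*(h - 1)*(h + 1)*(h - 5*sqrt(2))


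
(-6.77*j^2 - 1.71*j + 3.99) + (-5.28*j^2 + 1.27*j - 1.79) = -12.05*j^2 - 0.44*j + 2.2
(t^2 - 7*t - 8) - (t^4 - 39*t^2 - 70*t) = -t^4 + 40*t^2 + 63*t - 8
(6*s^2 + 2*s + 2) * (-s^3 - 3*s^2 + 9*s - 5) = -6*s^5 - 20*s^4 + 46*s^3 - 18*s^2 + 8*s - 10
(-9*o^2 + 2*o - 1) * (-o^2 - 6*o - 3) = 9*o^4 + 52*o^3 + 16*o^2 + 3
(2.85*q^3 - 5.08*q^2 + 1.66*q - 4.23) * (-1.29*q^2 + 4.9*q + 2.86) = -3.6765*q^5 + 20.5182*q^4 - 18.8824*q^3 - 0.938099999999999*q^2 - 15.9794*q - 12.0978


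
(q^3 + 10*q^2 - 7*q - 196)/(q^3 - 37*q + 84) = (q + 7)/(q - 3)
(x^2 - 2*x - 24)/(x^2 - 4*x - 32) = (x - 6)/(x - 8)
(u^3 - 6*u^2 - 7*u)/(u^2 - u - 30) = u*(-u^2 + 6*u + 7)/(-u^2 + u + 30)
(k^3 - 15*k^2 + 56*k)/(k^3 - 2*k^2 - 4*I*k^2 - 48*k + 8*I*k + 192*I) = k*(k - 7)/(k^2 + 2*k*(3 - 2*I) - 24*I)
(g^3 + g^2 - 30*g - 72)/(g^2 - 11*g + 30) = (g^2 + 7*g + 12)/(g - 5)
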